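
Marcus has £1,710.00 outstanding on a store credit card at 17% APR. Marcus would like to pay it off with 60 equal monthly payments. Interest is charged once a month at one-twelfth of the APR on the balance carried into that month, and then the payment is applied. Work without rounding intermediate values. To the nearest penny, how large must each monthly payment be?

Monthly rate r = 17%/12 = 1.41667% = 0.0141667.
Level-payment amortization: P = B₀·r / (1 − (1+r)^(−n)) = 1710.00·0.0141667 / (1 − 1.01417^(−60)).
Denominator 1 − (1+r)^(−60) = 0.570028105.
P = 24.225 / 0.570028105 ≈ 42.50.

£42.50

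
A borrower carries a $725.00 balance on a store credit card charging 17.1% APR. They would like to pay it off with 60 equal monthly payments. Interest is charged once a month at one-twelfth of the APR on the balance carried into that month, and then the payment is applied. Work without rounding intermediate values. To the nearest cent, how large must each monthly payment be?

$18.06

Monthly rate r = 17.1%/12 = 1.425% = 0.01425.
Level-payment amortization: P = B₀·r / (1 − (1+r)^(−n)) = 725.00·0.01425 / (1 − 1.01425^(−60)).
Denominator 1 − (1+r)^(−60) = 0.57214263.
P = 10.3313 / 0.57214263 ≈ 18.06.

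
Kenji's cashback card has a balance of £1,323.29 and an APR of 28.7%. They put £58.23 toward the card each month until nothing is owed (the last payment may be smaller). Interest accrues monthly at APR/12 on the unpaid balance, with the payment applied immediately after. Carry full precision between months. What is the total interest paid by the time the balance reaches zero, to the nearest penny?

£608.83

Monthly rate r = 28.7%/12 = 2.39167% = 0.0239167.
Payoff takes n = ⌈−ln(1 − rB₀/P)/ln(1+r)⌉ = ⌈33.179⌉ = 34 payments; the last is £10.53.
Total paid = 33·£58.23 + £10.53 = £1,932.12.
Total interest = total paid − principal = £1,932.12 − £1,323.29 = £608.83.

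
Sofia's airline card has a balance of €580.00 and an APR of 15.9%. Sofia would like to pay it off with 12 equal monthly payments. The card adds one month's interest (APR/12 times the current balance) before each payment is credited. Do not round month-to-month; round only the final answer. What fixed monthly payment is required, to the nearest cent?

€52.60

Monthly rate r = 15.9%/12 = 1.325% = 0.01325.
Level-payment amortization: P = B₀·r / (1 − (1+r)^(−n)) = 580.00·0.01325 / (1 − 1.01325^(−12)).
Denominator 1 − (1+r)^(−12) = 0.14611251.
P = 7.685 / 0.14611251 ≈ 52.60.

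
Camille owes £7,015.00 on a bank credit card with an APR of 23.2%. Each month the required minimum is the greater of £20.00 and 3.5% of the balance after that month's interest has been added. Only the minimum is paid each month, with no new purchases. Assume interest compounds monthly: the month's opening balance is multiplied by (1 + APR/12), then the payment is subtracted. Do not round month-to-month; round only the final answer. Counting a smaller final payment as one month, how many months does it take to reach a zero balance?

195 months

Monthly rate r = 23.2%/12 = 1.93333% = 0.0193333.
While 3.5% of the post-interest balance exceeds £20.00, each month B ← (B·(1+r))·(1 − 0.035), i.e. B shrinks by the factor (1+r)·0.965 = 0.98366.
This holds for months 1–154. Entering month 155 the balance is £554.54; 3.5% of the post-interest balance is now below £20.00, so the flat £20.00 minimum applies from here.
From month 155 a fixed £20.00 at rate r clears £554.54 in 41 more payments. Total: 154 + 41 = 195 months.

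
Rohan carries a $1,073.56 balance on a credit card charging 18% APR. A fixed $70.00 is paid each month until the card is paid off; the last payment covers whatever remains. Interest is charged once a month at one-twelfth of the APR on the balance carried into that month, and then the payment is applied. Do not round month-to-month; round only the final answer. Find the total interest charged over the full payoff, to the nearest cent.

Monthly rate r = 18%/12 = 1.5% = 0.015.
Payoff takes n = ⌈−ln(1 − rB₀/P)/ln(1+r)⌉ = ⌈17.559⌉ = 18 payments; the last is $39.25.
Total paid = 17·$70.00 + $39.25 = $1,229.25.
Total interest = total paid − principal = $1,229.25 − $1,073.56 = $155.69.

$155.69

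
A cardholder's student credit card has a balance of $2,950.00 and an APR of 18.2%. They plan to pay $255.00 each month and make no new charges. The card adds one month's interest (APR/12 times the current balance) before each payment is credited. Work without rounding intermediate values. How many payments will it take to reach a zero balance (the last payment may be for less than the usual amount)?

Monthly rate r = 18.2%/12 = 1.51667% = 0.0151667.
Recurrence: B ← B·(1+r) − $255.00.
Month 1: interest $44.74; balance after payment $2,739.74.
Month 2: interest $41.55; balance after payment $2,526.29.
Closed form: n = −ln(1 − rB₀/P)/ln(1+r) = −ln(0.82454)/ln(1.01517) ≈ 12.817, so the balance reaches zero during payment 13.

13 payments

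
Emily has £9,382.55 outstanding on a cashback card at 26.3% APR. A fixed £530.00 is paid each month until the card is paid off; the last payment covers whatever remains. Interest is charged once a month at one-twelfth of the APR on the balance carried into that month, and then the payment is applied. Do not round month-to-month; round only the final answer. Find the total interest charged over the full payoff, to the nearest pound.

Monthly rate r = 26.3%/12 = 2.19167% = 0.0219167.
Payoff takes n = ⌈−ln(1 − rB₀/P)/ln(1+r)⌉ = ⌈22.648⌉ = 23 payments; the last is £344.69.
Total paid = 22·£530.00 + £344.69 = £12,004.69.
Total interest = total paid − principal = £12,004.69 − £9,382.55 = £2,622.14.

£2,622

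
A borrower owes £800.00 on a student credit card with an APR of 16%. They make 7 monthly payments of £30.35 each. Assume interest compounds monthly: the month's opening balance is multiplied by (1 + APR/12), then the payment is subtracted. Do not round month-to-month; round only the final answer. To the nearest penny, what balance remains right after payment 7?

£656.58

Monthly rate r = 16%/12 = 1.33333% = 0.0133333.
Each month: B ← B·(1+r) − £30.35.
Month 1: interest £10.67; balance after payment £780.32.
Month 2: interest £10.40; balance after payment £760.37.
Month 3: interest £10.14; balance after payment £740.16.
Month 4: interest £9.87; balance after payment £719.68.
Month 5: interest £9.60; balance after payment £698.92.
Month 6: interest £9.32; balance after payment £677.89.
Month 7: interest £9.04; balance after payment £656.58.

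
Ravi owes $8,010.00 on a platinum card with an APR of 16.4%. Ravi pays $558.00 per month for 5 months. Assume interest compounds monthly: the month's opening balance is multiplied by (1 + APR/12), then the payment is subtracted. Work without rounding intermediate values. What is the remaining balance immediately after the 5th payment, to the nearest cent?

$5,705.21

Monthly rate r = 16.4%/12 = 1.36667% = 0.0136667.
Each month: B ← B·(1+r) − $558.00.
Month 1: interest $109.47; balance after payment $7,561.47.
Month 2: interest $103.34; balance after payment $7,106.81.
Month 3: interest $97.13; balance after payment $6,645.94.
Month 4: interest $90.83; balance after payment $6,178.76.
Month 5: interest $84.44; balance after payment $5,705.21.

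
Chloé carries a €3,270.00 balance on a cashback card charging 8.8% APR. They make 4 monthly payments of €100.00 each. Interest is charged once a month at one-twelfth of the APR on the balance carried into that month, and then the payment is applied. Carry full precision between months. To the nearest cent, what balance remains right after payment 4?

€2,962.56

Monthly rate r = 8.8%/12 = 0.733333% = 0.00733333.
Each month: B ← B·(1+r) − €100.00.
Month 1: interest €23.98; balance after payment €3,193.98.
Month 2: interest €23.42; balance after payment €3,117.40.
Month 3: interest €22.86; balance after payment €3,040.26.
Month 4: interest €22.30; balance after payment €2,962.56.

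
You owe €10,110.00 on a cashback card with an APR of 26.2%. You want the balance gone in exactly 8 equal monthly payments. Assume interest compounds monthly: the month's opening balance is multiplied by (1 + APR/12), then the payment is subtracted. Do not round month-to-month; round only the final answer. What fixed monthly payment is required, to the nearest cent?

€1,391.04

Monthly rate r = 26.2%/12 = 2.18333% = 0.0218333.
Level-payment amortization: P = B₀·r / (1 − (1+r)^(−n)) = 10110.00·0.0218333 / (1 − 1.02183^(−8)).
Denominator 1 − (1+r)^(−8) = 0.158683369.
P = 220.735 / 0.158683369 ≈ 1391.04.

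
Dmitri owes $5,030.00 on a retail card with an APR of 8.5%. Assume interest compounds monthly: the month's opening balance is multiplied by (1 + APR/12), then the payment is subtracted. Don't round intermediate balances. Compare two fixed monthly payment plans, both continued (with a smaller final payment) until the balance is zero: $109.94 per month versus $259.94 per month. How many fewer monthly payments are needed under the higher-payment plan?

Monthly rate r = 8.5%/12 = 0.708333% = 0.00708333.
At $109.94/mo: n = ⌈−ln(1 − rB₀/P)/ln(1+r)⌉ = 56 payments (last $54.11); total interest = total paid − $5,030.00 = $1,070.81.
At $259.94/mo: 21 payments (last $230.29); total interest $399.09.
Payments saved = 56 − 21 = 35.

35 fewer payments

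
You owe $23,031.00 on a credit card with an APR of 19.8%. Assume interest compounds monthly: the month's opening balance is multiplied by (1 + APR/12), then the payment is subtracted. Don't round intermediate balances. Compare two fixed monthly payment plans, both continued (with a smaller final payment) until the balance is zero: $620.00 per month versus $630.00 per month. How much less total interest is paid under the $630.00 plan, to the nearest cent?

$374.38

Monthly rate r = 19.8%/12 = 1.65% = 0.0165.
At $620.00/mo: n = ⌈−ln(1 − rB₀/P)/ln(1+r)⌉ = 58 payments (last $617.67); total interest = total paid − $23,031.00 = $12,926.67.
At $630.00/mo: 57 payments (last $303.29); total interest $12,552.29.
Interest saved = $12,926.67 − $12,552.29 = $374.38.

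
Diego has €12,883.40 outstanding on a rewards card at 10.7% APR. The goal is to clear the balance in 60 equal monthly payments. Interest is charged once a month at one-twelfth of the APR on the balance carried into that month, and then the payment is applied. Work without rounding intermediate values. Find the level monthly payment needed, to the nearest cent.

€278.19

Monthly rate r = 10.7%/12 = 0.891667% = 0.00891667.
Level-payment amortization: P = B₀·r / (1 − (1+r)^(−n)) = 12883.40·0.00891667 / (1 − 1.00892^(−60)).
Denominator 1 − (1+r)^(−60) = 0.412940368.
P = 114.877 / 0.412940368 ≈ 278.19.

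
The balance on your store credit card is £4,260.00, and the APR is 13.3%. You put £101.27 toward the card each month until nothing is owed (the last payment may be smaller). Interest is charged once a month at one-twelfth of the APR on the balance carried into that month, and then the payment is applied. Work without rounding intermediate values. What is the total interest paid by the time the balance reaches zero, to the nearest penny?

Monthly rate r = 13.3%/12 = 1.10833% = 0.0110833.
Payoff takes n = ⌈−ln(1 − rB₀/P)/ln(1+r)⌉ = ⌈56.956⌉ = 57 payments; the last is £96.82.
Total paid = 56·£101.27 + £96.82 = £5,767.94.
Total interest = total paid − principal = £5,767.94 − £4,260.00 = £1,507.94.

£1,507.94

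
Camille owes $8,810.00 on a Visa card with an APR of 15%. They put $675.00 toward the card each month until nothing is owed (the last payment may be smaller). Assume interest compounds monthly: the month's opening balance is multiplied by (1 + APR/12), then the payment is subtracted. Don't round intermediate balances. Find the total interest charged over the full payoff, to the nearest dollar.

$869

Monthly rate r = 15%/12 = 1.25% = 0.0125.
Payoff takes n = ⌈−ln(1 − rB₀/P)/ln(1+r)⌉ = ⌈14.338⌉ = 15 payments; the last is $228.77.
Total paid = 14·$675.00 + $228.77 = $9,678.77.
Total interest = total paid − principal = $9,678.77 − $8,810.00 = $868.77.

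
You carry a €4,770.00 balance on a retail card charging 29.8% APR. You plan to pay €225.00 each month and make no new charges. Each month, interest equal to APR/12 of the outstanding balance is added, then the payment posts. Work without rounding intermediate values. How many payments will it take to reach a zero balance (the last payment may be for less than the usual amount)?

31 payments

Monthly rate r = 29.8%/12 = 2.48333% = 0.0248333.
Recurrence: B ← B·(1+r) − €225.00.
Month 1: interest €118.45; balance after payment €4,663.45.
Month 2: interest €115.81; balance after payment €4,554.26.
Closed form: n = −ln(1 − rB₀/P)/ln(1+r) = −ln(0.47353)/ln(1.02483) ≈ 30.474, so the balance reaches zero during payment 31.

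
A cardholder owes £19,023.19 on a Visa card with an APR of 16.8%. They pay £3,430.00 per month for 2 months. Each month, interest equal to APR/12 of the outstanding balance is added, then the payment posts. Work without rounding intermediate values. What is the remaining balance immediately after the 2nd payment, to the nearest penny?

£12,651.55

Monthly rate r = 16.8%/12 = 1.4% = 0.014.
Each month: B ← B·(1+r) − £3,430.00.
Month 1: interest £266.32; balance after payment £15,859.51.
Month 2: interest £222.03; balance after payment £12,651.55.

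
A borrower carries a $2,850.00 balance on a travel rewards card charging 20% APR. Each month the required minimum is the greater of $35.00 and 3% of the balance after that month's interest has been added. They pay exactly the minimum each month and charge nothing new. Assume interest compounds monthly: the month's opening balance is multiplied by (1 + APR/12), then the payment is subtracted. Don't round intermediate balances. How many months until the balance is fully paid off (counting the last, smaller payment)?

Monthly rate r = 20%/12 = 1.66667% = 0.0166667.
While 3% of the post-interest balance exceeds $35.00, each month B ← (B·(1+r))·(1 − 0.03), i.e. B shrinks by the factor (1+r)·0.97 = 0.98617.
This holds for months 1–66. Entering month 67 the balance is $1,136.49; 3% of the post-interest balance is now below $35.00, so the flat $35.00 minimum applies from here.
From month 67 a fixed $35.00 at rate r clears $1,136.49 in 48 more payments. Total: 66 + 48 = 114 months.

114 months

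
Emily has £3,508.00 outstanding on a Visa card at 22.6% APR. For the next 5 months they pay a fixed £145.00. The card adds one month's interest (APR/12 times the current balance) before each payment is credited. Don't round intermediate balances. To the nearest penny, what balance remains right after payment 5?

£3,098.19

Monthly rate r = 22.6%/12 = 1.88333% = 0.0188333.
Each month: B ← B·(1+r) − £145.00.
Month 1: interest £66.07; balance after payment £3,429.07.
Month 2: interest £64.58; balance after payment £3,348.65.
Month 3: interest £63.07; balance after payment £3,266.71.
Month 4: interest £61.52; balance after payment £3,183.24.
Month 5: interest £59.95; balance after payment £3,098.19.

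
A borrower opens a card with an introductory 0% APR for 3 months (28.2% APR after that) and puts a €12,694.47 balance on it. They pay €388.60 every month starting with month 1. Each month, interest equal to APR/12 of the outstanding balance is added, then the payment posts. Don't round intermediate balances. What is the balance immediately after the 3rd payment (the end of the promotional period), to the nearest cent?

€11,528.67

Promo months 1–3 at r₀ = 0%/12 = 0; months 4+ at r₁ = 28.2%/12 = 0.0235.
After month 3 (no interest yet): B = €12,694.47 − 3·€388.60 = €11,528.67.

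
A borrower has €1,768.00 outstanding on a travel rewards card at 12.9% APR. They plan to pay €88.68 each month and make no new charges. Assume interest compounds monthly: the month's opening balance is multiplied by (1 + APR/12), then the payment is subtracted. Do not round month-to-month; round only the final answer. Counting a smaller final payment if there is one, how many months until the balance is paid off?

23 months

Monthly rate r = 12.9%/12 = 1.075% = 0.01075.
Recurrence: B ← B·(1+r) − €88.68.
Month 1: interest €19.01; balance after payment €1,698.33.
Month 2: interest €18.26; balance after payment €1,627.90.
Closed form: n = −ln(1 − rB₀/P)/ln(1+r) = −ln(0.78568)/ln(1.01075) ≈ 22.558, so the balance reaches zero during payment 23.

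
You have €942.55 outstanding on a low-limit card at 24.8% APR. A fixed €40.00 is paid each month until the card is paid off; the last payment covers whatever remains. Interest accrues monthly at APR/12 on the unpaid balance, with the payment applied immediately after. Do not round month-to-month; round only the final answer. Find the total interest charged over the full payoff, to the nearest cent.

Monthly rate r = 24.8%/12 = 2.06667% = 0.0206667.
Payoff takes n = ⌈−ln(1 − rB₀/P)/ln(1+r)⌉ = ⌈32.628⌉ = 33 payments; the last is €25.23.
Total paid = 32·€40.00 + €25.23 = €1,305.23.
Total interest = total paid − principal = €1,305.23 − €942.55 = €362.68.

€362.68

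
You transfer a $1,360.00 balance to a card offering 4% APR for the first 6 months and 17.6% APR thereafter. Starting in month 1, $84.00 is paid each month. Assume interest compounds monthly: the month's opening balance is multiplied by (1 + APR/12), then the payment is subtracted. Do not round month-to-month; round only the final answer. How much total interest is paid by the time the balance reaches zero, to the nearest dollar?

$106

Promo months 1–6 at r₀ = 4%/12 = 0.00333333; months 7+ at r₁ = 17.6%/12 = 0.0146667.
After month 6: iterate B ← B·(1+r₀) − $84.00 for 6 months → $879.21.
Then at r₁ with $84.00/mo: n₂ = −ln(1 − r₁·B/P)/ln(1+r₁) ≈ 11.45 → 12 more payments.
Total paid = 17·$84.00 + $37.64 = $1,465.64; interest = $1,465.64 − $1,360.00 = $105.64.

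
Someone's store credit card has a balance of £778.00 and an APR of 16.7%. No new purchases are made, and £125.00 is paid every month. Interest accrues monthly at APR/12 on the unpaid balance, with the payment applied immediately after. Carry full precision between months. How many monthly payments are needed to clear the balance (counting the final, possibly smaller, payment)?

Monthly rate r = 16.7%/12 = 1.39167% = 0.0139167.
Recurrence: B ← B·(1+r) − £125.00.
Month 1: interest £10.83; balance after payment £663.83.
Month 2: interest £9.24; balance after payment £548.07.
Closed form: n = −ln(1 − rB₀/P)/ln(1+r) = −ln(0.91338)/ln(1.01392) ≈ 6.555, so the balance reaches zero during payment 7.

7 payments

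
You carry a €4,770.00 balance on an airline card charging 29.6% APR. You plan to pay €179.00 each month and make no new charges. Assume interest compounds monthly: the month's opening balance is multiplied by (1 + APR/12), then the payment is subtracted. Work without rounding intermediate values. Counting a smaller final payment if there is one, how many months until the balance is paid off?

44 months

Monthly rate r = 29.6%/12 = 2.46667% = 0.0246667.
Recurrence: B ← B·(1+r) − €179.00.
Month 1: interest €117.66; balance after payment €4,708.66.
Month 2: interest €116.15; balance after payment €4,645.81.
Closed form: n = −ln(1 − rB₀/P)/ln(1+r) = −ln(0.34268)/ln(1.02467) ≈ 43.950, so the balance reaches zero during payment 44.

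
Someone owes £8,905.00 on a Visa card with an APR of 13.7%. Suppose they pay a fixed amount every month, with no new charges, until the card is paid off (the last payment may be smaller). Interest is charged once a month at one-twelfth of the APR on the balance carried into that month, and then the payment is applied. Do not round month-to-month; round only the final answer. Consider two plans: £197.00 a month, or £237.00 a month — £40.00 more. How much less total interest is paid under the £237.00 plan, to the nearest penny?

Monthly rate r = 13.7%/12 = 1.14167% = 0.0114167.
At £197.00/mo: n = ⌈−ln(1 − rB₀/P)/ln(1+r)⌉ = 64 payments (last £184.64); total interest = total paid − £8,905.00 = £3,690.64.
At £237.00/mo: 50 payments (last £85.13); total interest £2,793.13.
Interest saved = £3,690.64 − £2,793.13 = £897.51.

£897.51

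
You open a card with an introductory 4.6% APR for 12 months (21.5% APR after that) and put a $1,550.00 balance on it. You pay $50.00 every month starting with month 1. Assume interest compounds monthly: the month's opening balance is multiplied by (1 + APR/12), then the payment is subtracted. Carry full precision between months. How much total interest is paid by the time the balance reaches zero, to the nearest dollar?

$315

Promo months 1–12 at r₀ = 4.6%/12 = 0.00383333; months 13+ at r₁ = 21.5%/12 = 0.0179167.
After month 12: iterate B ← B·(1+r₀) − $50.00 for 12 months → $1,010.01.
Then at r₁ with $50.00/mo: n₂ = −ln(1 − r₁·B/P)/ln(1+r₁) ≈ 25.30 → 26 more payments.
Total paid = 37·$50.00 + $15.13 = $1,865.13; interest = $1,865.13 − $1,550.00 = $315.13.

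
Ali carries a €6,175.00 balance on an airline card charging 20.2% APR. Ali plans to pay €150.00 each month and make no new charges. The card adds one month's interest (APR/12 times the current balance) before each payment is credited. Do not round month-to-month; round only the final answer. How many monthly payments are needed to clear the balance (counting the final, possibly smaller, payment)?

71 payments

Monthly rate r = 20.2%/12 = 1.68333% = 0.0168333.
Recurrence: B ← B·(1+r) − €150.00.
Month 1: interest €103.95; balance after payment €6,128.95.
Month 2: interest €103.17; balance after payment €6,082.12.
Closed form: n = −ln(1 − rB₀/P)/ln(1+r) = −ln(0.30703)/ln(1.01683) ≈ 70.736, so the balance reaches zero during payment 71.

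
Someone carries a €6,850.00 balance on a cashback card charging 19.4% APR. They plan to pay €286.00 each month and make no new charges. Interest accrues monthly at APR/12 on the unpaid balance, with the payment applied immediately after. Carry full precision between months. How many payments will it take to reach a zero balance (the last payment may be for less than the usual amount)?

Monthly rate r = 19.4%/12 = 1.61667% = 0.0161667.
Recurrence: B ← B·(1+r) − €286.00.
Month 1: interest €110.74; balance after payment €6,674.74.
Month 2: interest €107.91; balance after payment €6,496.65.
Closed form: n = −ln(1 − rB₀/P)/ln(1+r) = −ln(0.61279)/ln(1.01617) ≈ 30.537, so the balance reaches zero during payment 31.

31 payments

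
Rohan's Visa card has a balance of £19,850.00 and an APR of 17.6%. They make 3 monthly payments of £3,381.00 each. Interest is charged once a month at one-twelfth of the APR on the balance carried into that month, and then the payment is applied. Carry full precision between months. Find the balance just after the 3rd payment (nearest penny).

Monthly rate r = 17.6%/12 = 1.46667% = 0.0146667.
Each month: B ← B·(1+r) − £3,381.00.
Month 1: interest £291.13; balance after payment £16,760.13.
Month 2: interest £245.82; balance after payment £13,624.95.
Month 3: interest £199.83; balance after payment £10,443.78.

£10,443.78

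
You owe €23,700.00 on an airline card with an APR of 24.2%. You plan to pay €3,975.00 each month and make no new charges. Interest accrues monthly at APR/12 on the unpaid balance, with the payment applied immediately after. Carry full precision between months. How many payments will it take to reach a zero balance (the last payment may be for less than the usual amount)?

7 months

Monthly rate r = 24.2%/12 = 2.01667% = 0.0201667.
Recurrence: B ← B·(1+r) − €3,975.00.
Month 1: interest €477.95; balance after payment €20,202.95.
Month 2: interest €407.43; balance after payment €16,635.38.
Closed form: n = −ln(1 − rB₀/P)/ln(1+r) = −ln(0.87976)/ln(1.02017) ≈ 6.416, so the balance reaches zero during payment 7.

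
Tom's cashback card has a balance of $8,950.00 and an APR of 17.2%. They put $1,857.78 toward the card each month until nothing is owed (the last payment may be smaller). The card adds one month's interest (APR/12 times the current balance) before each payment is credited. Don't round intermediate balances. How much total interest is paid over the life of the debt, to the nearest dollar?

Monthly rate r = 17.2%/12 = 1.43333% = 0.0143333.
Payoff takes n = ⌈−ln(1 − rB₀/P)/ln(1+r)⌉ = ⌈5.028⌉ = 6 payments; the last is $51.78.
Total paid = 5·$1,857.78 + $51.78 = $9,340.68.
Total interest = total paid − principal = $9,340.68 − $8,950.00 = $390.68.

$391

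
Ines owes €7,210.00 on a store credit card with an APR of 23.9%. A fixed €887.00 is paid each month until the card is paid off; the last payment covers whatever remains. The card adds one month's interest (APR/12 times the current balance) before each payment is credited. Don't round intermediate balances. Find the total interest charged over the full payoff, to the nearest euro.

Monthly rate r = 23.9%/12 = 1.99167% = 0.0199167.
Payoff takes n = ⌈−ln(1 − rB₀/P)/ln(1+r)⌉ = ⌈8.955⌉ = 9 payments; the last is €847.85.
Total paid = 8·€887.00 + €847.85 = €7,943.85.
Total interest = total paid − principal = €7,943.85 − €7,210.00 = €733.85.

€734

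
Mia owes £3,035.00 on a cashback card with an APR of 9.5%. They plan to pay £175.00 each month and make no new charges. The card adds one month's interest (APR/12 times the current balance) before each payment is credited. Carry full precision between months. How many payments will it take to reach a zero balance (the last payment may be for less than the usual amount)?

Monthly rate r = 9.5%/12 = 0.791667% = 0.00791667.
Recurrence: B ← B·(1+r) − £175.00.
Month 1: interest £24.03; balance after payment £2,884.03.
Month 2: interest £22.83; balance after payment £2,731.86.
Closed form: n = −ln(1 − rB₀/P)/ln(1+r) = −ln(0.8627)/ln(1.00792) ≈ 18.729, so the balance reaches zero during payment 19.

19 months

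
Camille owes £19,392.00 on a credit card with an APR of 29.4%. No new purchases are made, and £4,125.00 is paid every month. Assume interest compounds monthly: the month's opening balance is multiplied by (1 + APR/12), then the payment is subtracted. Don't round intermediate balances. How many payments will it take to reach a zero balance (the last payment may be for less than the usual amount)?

Monthly rate r = 29.4%/12 = 2.45% = 0.0245.
Recurrence: B ← B·(1+r) − £4,125.00.
Month 1: interest £475.10; balance after payment £15,742.10.
Month 2: interest £385.68; balance after payment £12,002.79.
Month 3: interest £294.07; balance after payment £8,171.85.
Month 4: interest £200.21; balance after payment £4,247.06.
Month 5: interest £104.05; balance after payment £226.12.
Month 6: interest £5.54; balance after payment £0.00.

6 months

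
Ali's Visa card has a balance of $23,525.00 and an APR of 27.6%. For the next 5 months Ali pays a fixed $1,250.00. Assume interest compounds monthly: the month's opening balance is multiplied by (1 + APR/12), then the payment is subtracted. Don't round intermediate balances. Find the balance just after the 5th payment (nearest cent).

Monthly rate r = 27.6%/12 = 2.3% = 0.023.
Each month: B ← B·(1+r) − $1,250.00.
Month 1: interest $541.08; balance after payment $22,816.08.
Month 2: interest $524.77; balance after payment $22,090.84.
Month 3: interest $508.09; balance after payment $21,348.93.
Month 4: interest $491.03; balance after payment $20,589.96.
Month 5: interest $473.57; balance after payment $19,813.53.

$19,813.53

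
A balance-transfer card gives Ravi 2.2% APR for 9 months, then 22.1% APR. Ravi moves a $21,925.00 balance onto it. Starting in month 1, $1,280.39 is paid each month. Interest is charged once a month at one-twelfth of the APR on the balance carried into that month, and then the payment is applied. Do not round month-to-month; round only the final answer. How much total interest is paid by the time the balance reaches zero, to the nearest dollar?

Promo months 1–9 at r₀ = 2.2%/12 = 0.00183333; months 10+ at r₁ = 22.1%/12 = 0.0184167.
After month 9: iterate B ← B·(1+r₀) − $1,280.39 for 9 months → $10,681.05.
Then at r₁ with $1,280.39/mo: n₂ = −ln(1 − r₁·B/P)/ln(1+r₁) ≈ 9.14 → 10 more payments.
Total paid = 18·$1,280.39 + $180.97 = $23,227.99; interest = $23,227.99 − $21,925.00 = $1,302.99.

$1,303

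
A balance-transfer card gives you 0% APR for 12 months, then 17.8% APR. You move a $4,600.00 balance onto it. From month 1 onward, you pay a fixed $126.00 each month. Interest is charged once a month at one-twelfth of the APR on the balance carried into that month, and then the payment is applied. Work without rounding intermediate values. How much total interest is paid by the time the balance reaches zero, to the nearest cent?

$778.57

Promo months 1–12 at r₀ = 0%/12 = 0; months 13+ at r₁ = 17.8%/12 = 0.0148333.
After month 12 (no interest yet): B = $4,600.00 − 12·$126.00 = $3,088.00.
Then at r₁ with $126.00/mo: n₂ = −ln(1 − r₁·B/P)/ln(1+r₁) ≈ 30.69 → 31 more payments.
Total paid = 42·$126.00 + $86.57 = $5,378.57; interest = $5,378.57 − $4,600.00 = $778.57.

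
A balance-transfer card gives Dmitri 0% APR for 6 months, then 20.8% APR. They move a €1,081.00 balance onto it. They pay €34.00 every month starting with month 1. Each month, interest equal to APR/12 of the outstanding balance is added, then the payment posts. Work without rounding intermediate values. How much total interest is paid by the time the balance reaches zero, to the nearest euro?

€295

Promo months 1–6 at r₀ = 0%/12 = 0; months 7+ at r₁ = 20.8%/12 = 0.0173333.
After month 6 (no interest yet): B = €1,081.00 − 6·€34.00 = €877.00.
Then at r₁ with €34.00/mo: n₂ = −ln(1 − r₁·B/P)/ln(1+r₁) ≈ 34.48 → 35 more payments.
Total paid = 40·€34.00 + €16.48 = €1,376.48; interest = €1,376.48 − €1,081.00 = €295.48.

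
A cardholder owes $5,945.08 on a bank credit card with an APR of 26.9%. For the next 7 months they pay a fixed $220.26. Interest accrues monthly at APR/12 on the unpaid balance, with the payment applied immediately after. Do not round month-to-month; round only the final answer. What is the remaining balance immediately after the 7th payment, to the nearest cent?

Monthly rate r = 26.9%/12 = 2.24167% = 0.0224167.
Each month: B ← B·(1+r) − $220.26.
Month 1: interest $133.27; balance after payment $5,858.09.
Month 2: interest $131.32; balance after payment $5,769.15.
Month 3: interest $129.33; balance after payment $5,678.21.
Month 4: interest $127.29; balance after payment $5,585.24.
Month 5: interest $125.20; balance after payment $5,490.18.
Month 6: interest $123.07; balance after payment $5,392.99.
Month 7: interest $120.89; balance after payment $5,293.63.

$5,293.63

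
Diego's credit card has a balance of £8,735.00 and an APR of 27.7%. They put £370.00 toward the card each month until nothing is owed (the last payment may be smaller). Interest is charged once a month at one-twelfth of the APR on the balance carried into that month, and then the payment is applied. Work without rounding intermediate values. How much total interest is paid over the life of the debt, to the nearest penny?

£4,031.60

Monthly rate r = 27.7%/12 = 2.30833% = 0.0230833.
Payoff takes n = ⌈−ln(1 − rB₀/P)/ln(1+r)⌉ = ⌈34.501⌉ = 35 payments; the last is £186.60.
Total paid = 34·£370.00 + £186.60 = £12,766.60.
Total interest = total paid − principal = £12,766.60 − £8,735.00 = £4,031.60.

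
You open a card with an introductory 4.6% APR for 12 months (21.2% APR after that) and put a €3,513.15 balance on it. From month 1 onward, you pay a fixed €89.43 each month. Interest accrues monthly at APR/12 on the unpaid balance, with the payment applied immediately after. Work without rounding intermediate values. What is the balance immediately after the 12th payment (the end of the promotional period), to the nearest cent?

€2,582.13

Promo months 1–12 at r₀ = 4.6%/12 = 0.00383333; months 13+ at r₁ = 21.2%/12 = 0.0176667.
After month 12: iterate B ← B·(1+r₀) − €89.43 for 12 months → €2,582.13.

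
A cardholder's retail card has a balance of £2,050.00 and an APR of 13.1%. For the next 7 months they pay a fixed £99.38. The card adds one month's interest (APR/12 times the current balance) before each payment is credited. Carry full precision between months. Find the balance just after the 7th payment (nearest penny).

£1,493.02

Monthly rate r = 13.1%/12 = 1.09167% = 0.0109167.
Each month: B ← B·(1+r) − £99.38.
Month 1: interest £22.38; balance after payment £1,973.00.
Month 2: interest £21.54; balance after payment £1,895.16.
Month 3: interest £20.69; balance after payment £1,816.47.
Month 4: interest £19.83; balance after payment £1,736.92.
Month 5: interest £18.96; balance after payment £1,656.50.
Month 6: interest £18.08; balance after payment £1,575.20.
Month 7: interest £17.20; balance after payment £1,493.02.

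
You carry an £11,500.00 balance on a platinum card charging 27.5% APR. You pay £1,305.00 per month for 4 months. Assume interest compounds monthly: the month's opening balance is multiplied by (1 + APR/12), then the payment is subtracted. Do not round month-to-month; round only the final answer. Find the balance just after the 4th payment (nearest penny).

£7,188.77

Monthly rate r = 27.5%/12 = 2.29167% = 0.0229167.
Each month: B ← B·(1+r) − £1,305.00.
Month 1: interest £263.54; balance after payment £10,458.54.
Month 2: interest £239.67; balance after payment £9,393.22.
Month 3: interest £215.26; balance after payment £8,303.48.
Month 4: interest £190.29; balance after payment £7,188.77.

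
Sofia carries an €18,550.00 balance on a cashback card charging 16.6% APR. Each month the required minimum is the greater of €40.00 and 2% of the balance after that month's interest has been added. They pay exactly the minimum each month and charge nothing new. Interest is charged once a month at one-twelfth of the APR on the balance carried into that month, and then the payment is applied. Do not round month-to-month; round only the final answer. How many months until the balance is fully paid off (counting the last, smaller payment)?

431 months

Monthly rate r = 16.6%/12 = 1.38333% = 0.0138333.
While 2% of the post-interest balance exceeds €40.00, each month B ← (B·(1+r))·(1 − 0.02), i.e. B shrinks by the factor (1+r)·0.98 = 0.99356.
This holds for months 1–347. Entering month 348 the balance is €1,968.75; 2% of the post-interest balance is now below €40.00, so the flat €40.00 minimum applies from here.
From month 348 a fixed €40.00 at rate r clears €1,968.75 in 84 more payments. Total: 347 + 84 = 431 months.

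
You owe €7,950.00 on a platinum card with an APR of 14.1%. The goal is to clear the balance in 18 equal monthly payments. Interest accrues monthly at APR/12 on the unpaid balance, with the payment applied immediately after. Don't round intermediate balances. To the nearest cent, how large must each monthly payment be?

Monthly rate r = 14.1%/12 = 1.175% = 0.01175.
Level-payment amortization: P = B₀·r / (1 − (1+r)^(−n)) = 7950.00·0.01175 / (1 − 1.01175^(−18)).
Denominator 1 − (1+r)^(−18) = 0.189632221.
P = 93.4125 / 0.189632221 ≈ 492.60.

€492.60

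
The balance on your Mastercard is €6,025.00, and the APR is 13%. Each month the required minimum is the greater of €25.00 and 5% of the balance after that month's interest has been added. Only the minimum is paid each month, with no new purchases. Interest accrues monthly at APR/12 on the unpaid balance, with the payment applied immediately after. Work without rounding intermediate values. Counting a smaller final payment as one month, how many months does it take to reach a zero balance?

Monthly rate r = 13%/12 = 1.08333% = 0.0108333.
While 5% of the post-interest balance exceeds €25.00, each month B ← (B·(1+r))·(1 − 0.05), i.e. B shrinks by the factor (1+r)·0.95 = 0.96029.
This holds for months 1–62. Entering month 63 the balance is €488.60; 5% of the post-interest balance is now below €25.00, so the flat €25.00 minimum applies from here.
From month 63 a fixed €25.00 at rate r clears €488.60 in 23 more payments. Total: 62 + 23 = 85 months.

85 months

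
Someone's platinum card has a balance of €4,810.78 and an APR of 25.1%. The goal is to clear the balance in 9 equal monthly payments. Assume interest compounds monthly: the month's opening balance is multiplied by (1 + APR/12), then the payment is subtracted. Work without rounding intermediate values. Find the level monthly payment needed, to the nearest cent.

Monthly rate r = 25.1%/12 = 2.09167% = 0.0209167.
Level-payment amortization: P = B₀·r / (1 − (1+r)^(−n)) = 4810.78·0.0209167 / (1 − 1.02092^(−9)).
Denominator 1 − (1+r)^(−9) = 0.169982296.
P = 100.625 / 0.169982296 ≈ 591.98.

€591.98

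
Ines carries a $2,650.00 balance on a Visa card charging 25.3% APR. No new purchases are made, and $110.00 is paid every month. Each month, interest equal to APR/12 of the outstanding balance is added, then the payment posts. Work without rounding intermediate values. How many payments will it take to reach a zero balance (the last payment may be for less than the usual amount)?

34 payments

Monthly rate r = 25.3%/12 = 2.10833% = 0.0210833.
Recurrence: B ← B·(1+r) − $110.00.
Month 1: interest $55.87; balance after payment $2,595.87.
Month 2: interest $54.73; balance after payment $2,540.60.
Closed form: n = −ln(1 − rB₀/P)/ln(1+r) = −ln(0.49208)/ln(1.02108) ≈ 33.987, so the balance reaches zero during payment 34.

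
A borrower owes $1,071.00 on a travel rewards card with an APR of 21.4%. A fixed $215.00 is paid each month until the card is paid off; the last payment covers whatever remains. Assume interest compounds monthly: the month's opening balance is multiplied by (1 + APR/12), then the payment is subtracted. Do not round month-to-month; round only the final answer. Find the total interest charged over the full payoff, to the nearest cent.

$60.93

Monthly rate r = 21.4%/12 = 1.78333% = 0.0178333.
Payoff takes n = ⌈−ln(1 − rB₀/P)/ln(1+r)⌉ = ⌈5.263⌉ = 6 payments; the last is $56.93.
Total paid = 5·$215.00 + $56.93 = $1,131.93.
Total interest = total paid − principal = $1,131.93 − $1,071.00 = $60.93.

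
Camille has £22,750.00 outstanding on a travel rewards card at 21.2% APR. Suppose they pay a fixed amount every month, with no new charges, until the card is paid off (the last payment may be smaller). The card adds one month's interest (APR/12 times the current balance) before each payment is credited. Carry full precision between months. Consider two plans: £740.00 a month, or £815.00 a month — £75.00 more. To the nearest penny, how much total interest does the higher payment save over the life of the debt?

£1,476.85

Monthly rate r = 21.2%/12 = 1.76667% = 0.0176667.
At £740.00/mo: n = ⌈−ln(1 − rB₀/P)/ln(1+r)⌉ = 45 payments (last £542.61); total interest = total paid − £22,750.00 = £10,352.61.
At £815.00/mo: 39 payments (last £655.76); total interest £8,875.76.
Interest saved = £10,352.61 − £8,875.76 = £1,476.85.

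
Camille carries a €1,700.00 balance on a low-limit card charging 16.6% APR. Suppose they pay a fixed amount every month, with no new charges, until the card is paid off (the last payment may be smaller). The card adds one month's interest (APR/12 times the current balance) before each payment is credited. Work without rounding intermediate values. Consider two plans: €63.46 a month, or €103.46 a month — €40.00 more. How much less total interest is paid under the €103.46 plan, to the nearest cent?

€196.48

Monthly rate r = 16.6%/12 = 1.38333% = 0.0138333.
At €63.46/mo: n = ⌈−ln(1 − rB₀/P)/ln(1+r)⌉ = 34 payments (last €44.33); total interest = total paid − €1,700.00 = €438.51.
At €103.46/mo: 19 payments (last €79.75); total interest €242.03.
Interest saved = €438.51 − €242.03 = €196.48.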